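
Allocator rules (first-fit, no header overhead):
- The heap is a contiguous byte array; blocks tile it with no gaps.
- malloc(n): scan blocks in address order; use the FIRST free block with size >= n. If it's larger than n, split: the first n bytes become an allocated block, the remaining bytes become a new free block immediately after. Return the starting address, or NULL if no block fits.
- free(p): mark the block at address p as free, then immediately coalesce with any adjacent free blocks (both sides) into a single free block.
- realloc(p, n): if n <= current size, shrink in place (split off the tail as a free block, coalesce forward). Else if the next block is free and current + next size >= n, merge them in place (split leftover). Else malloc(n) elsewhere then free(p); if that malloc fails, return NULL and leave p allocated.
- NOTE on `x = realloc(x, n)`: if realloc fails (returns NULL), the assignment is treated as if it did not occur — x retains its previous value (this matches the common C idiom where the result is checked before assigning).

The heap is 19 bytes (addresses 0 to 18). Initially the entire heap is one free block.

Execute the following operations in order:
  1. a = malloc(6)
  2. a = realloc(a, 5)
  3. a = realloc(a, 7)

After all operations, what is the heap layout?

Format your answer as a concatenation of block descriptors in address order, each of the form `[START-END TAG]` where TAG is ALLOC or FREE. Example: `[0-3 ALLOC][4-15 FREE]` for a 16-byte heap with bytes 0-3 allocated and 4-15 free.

Answer: [0-6 ALLOC][7-18 FREE]

Derivation:
Op 1: a = malloc(6) -> a = 0; heap: [0-5 ALLOC][6-18 FREE]
Op 2: a = realloc(a, 5) -> a = 0; heap: [0-4 ALLOC][5-18 FREE]
Op 3: a = realloc(a, 7) -> a = 0; heap: [0-6 ALLOC][7-18 FREE]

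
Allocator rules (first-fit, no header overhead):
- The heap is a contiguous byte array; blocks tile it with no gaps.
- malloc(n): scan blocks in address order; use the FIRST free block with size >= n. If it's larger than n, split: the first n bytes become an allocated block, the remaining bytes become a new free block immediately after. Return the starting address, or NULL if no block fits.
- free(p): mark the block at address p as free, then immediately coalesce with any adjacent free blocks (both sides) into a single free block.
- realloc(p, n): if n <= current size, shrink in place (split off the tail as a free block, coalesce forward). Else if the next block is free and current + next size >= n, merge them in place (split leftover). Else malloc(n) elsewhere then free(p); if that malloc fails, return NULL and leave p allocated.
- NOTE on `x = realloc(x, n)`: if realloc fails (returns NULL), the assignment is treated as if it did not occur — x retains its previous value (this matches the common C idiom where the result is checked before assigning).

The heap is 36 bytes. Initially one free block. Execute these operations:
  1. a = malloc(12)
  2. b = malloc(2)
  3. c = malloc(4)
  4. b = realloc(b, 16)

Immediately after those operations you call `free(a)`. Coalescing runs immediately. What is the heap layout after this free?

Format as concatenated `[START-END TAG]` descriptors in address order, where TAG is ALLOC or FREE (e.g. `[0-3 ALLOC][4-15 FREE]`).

Op 1: a = malloc(12) -> a = 0; heap: [0-11 ALLOC][12-35 FREE]
Op 2: b = malloc(2) -> b = 12; heap: [0-11 ALLOC][12-13 ALLOC][14-35 FREE]
Op 3: c = malloc(4) -> c = 14; heap: [0-11 ALLOC][12-13 ALLOC][14-17 ALLOC][18-35 FREE]
Op 4: b = realloc(b, 16) -> b = 18; heap: [0-11 ALLOC][12-13 FREE][14-17 ALLOC][18-33 ALLOC][34-35 FREE]
free(a): a = 0 -> block [0-11 ALLOC]; mark free, coalesce with adjacent free neighbors -> [0-13 FREE][14-17 ALLOC][18-33 ALLOC][34-35 FREE]

Answer: [0-13 FREE][14-17 ALLOC][18-33 ALLOC][34-35 FREE]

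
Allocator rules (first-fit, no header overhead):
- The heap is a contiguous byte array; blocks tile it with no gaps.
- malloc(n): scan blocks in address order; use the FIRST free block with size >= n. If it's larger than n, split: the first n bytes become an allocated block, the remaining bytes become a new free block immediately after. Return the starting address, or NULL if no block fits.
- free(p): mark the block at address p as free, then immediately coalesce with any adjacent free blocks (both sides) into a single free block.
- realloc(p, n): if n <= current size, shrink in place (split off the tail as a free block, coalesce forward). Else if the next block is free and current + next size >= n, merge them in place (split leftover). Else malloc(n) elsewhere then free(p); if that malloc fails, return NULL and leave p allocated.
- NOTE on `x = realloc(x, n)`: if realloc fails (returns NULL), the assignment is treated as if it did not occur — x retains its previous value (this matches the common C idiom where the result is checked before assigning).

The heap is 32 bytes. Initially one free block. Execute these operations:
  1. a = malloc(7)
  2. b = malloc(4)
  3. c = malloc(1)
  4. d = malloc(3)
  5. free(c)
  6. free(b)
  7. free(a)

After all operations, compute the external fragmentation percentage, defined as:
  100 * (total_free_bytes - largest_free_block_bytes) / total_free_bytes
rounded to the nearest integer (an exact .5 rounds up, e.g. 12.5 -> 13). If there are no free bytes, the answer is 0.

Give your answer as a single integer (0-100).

Op 1: a = malloc(7) -> a = 0; heap: [0-6 ALLOC][7-31 FREE]
Op 2: b = malloc(4) -> b = 7; heap: [0-6 ALLOC][7-10 ALLOC][11-31 FREE]
Op 3: c = malloc(1) -> c = 11; heap: [0-6 ALLOC][7-10 ALLOC][11-11 ALLOC][12-31 FREE]
Op 4: d = malloc(3) -> d = 12; heap: [0-6 ALLOC][7-10 ALLOC][11-11 ALLOC][12-14 ALLOC][15-31 FREE]
Op 5: free(c) -> (freed c); heap: [0-6 ALLOC][7-10 ALLOC][11-11 FREE][12-14 ALLOC][15-31 FREE]
Op 6: free(b) -> (freed b); heap: [0-6 ALLOC][7-11 FREE][12-14 ALLOC][15-31 FREE]
Op 7: free(a) -> (freed a); heap: [0-11 FREE][12-14 ALLOC][15-31 FREE]
Free blocks: [12 17] total_free=29 largest=17 -> 100*(29-17)/29 = 1200/29 ≈ 41.379 -> rounds to 41

Answer: 41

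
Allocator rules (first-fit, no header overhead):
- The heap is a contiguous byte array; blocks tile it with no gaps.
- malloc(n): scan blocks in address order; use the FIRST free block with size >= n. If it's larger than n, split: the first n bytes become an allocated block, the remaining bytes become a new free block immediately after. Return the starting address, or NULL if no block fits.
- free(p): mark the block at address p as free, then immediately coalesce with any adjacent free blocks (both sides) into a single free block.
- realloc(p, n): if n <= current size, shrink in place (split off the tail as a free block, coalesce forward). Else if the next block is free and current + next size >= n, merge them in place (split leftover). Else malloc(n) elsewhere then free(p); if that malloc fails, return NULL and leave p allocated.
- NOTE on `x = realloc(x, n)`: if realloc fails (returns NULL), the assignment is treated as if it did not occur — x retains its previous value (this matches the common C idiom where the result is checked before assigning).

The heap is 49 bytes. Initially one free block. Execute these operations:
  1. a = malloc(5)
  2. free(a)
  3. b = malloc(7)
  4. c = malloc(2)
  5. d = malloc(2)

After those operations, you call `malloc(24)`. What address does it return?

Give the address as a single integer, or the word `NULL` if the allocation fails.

Op 1: a = malloc(5) -> a = 0; heap: [0-4 ALLOC][5-48 FREE]
Op 2: free(a) -> (freed a); heap: [0-48 FREE]
Op 3: b = malloc(7) -> b = 0; heap: [0-6 ALLOC][7-48 FREE]
Op 4: c = malloc(2) -> c = 7; heap: [0-6 ALLOC][7-8 ALLOC][9-48 FREE]
Op 5: d = malloc(2) -> d = 9; heap: [0-6 ALLOC][7-8 ALLOC][9-10 ALLOC][11-48 FREE]
malloc(24): first-fit scan over [0-6 ALLOC][7-8 ALLOC][9-10 ALLOC][11-48 FREE] -> 11

Answer: 11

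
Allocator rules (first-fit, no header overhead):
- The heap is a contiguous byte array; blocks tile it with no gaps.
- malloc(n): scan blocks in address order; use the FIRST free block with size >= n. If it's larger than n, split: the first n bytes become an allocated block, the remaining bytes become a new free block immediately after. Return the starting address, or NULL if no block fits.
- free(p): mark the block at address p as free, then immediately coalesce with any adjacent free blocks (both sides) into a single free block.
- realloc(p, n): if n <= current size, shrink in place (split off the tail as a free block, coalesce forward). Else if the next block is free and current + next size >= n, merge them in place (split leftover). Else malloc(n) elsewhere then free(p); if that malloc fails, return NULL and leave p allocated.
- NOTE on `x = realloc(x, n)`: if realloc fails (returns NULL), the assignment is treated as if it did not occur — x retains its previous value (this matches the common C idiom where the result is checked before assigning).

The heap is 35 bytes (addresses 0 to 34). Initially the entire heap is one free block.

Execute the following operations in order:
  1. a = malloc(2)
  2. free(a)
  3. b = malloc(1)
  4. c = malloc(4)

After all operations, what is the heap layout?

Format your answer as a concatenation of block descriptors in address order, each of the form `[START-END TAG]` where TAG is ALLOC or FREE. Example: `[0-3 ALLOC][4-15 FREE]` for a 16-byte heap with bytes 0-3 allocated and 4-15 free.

Op 1: a = malloc(2) -> a = 0; heap: [0-1 ALLOC][2-34 FREE]
Op 2: free(a) -> (freed a); heap: [0-34 FREE]
Op 3: b = malloc(1) -> b = 0; heap: [0-0 ALLOC][1-34 FREE]
Op 4: c = malloc(4) -> c = 1; heap: [0-0 ALLOC][1-4 ALLOC][5-34 FREE]

Answer: [0-0 ALLOC][1-4 ALLOC][5-34 FREE]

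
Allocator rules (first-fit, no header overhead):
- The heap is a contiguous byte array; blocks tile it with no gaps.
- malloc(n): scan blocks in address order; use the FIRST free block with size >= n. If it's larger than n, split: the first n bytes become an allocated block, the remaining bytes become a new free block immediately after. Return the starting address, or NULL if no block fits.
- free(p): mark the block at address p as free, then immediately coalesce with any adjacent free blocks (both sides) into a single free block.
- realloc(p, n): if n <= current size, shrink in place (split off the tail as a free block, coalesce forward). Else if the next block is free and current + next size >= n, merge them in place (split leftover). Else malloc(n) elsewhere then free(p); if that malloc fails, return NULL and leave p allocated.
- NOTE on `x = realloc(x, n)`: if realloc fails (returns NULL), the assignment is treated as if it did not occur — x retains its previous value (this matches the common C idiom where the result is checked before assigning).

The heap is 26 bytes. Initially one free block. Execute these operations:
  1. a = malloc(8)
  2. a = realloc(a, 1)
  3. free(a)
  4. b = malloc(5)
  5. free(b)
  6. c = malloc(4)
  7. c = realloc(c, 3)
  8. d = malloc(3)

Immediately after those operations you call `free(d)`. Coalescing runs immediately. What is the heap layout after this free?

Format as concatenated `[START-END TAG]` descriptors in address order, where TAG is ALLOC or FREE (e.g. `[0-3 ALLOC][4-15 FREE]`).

Answer: [0-2 ALLOC][3-25 FREE]

Derivation:
Op 1: a = malloc(8) -> a = 0; heap: [0-7 ALLOC][8-25 FREE]
Op 2: a = realloc(a, 1) -> a = 0; heap: [0-0 ALLOC][1-25 FREE]
Op 3: free(a) -> (freed a); heap: [0-25 FREE]
Op 4: b = malloc(5) -> b = 0; heap: [0-4 ALLOC][5-25 FREE]
Op 5: free(b) -> (freed b); heap: [0-25 FREE]
Op 6: c = malloc(4) -> c = 0; heap: [0-3 ALLOC][4-25 FREE]
Op 7: c = realloc(c, 3) -> c = 0; heap: [0-2 ALLOC][3-25 FREE]
Op 8: d = malloc(3) -> d = 3; heap: [0-2 ALLOC][3-5 ALLOC][6-25 FREE]
free(d): d = 3 -> block [3-5 ALLOC]; mark free, coalesce with adjacent free neighbors -> [0-2 ALLOC][3-25 FREE]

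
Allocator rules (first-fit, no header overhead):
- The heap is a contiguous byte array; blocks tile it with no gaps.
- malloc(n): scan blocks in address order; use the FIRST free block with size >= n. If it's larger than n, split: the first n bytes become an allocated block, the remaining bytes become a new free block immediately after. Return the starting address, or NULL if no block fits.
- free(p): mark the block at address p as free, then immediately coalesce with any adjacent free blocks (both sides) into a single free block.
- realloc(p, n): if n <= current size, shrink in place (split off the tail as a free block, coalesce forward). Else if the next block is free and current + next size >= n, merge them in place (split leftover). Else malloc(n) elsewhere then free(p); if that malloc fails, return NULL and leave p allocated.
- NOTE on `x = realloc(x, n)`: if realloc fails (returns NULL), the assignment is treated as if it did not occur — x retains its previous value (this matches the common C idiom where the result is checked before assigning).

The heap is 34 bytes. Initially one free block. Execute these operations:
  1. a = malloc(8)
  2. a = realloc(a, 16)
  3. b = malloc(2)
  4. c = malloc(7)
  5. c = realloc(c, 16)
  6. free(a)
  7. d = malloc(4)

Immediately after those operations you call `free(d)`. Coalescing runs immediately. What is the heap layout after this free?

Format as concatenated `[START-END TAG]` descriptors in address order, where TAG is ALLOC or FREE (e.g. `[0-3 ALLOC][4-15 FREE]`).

Op 1: a = malloc(8) -> a = 0; heap: [0-7 ALLOC][8-33 FREE]
Op 2: a = realloc(a, 16) -> a = 0; heap: [0-15 ALLOC][16-33 FREE]
Op 3: b = malloc(2) -> b = 16; heap: [0-15 ALLOC][16-17 ALLOC][18-33 FREE]
Op 4: c = malloc(7) -> c = 18; heap: [0-15 ALLOC][16-17 ALLOC][18-24 ALLOC][25-33 FREE]
Op 5: c = realloc(c, 16) -> c = 18; heap: [0-15 ALLOC][16-17 ALLOC][18-33 ALLOC]
Op 6: free(a) -> (freed a); heap: [0-15 FREE][16-17 ALLOC][18-33 ALLOC]
Op 7: d = malloc(4) -> d = 0; heap: [0-3 ALLOC][4-15 FREE][16-17 ALLOC][18-33 ALLOC]
free(d): d = 0 -> block [0-3 ALLOC]; mark free, coalesce with adjacent free neighbors -> [0-15 FREE][16-17 ALLOC][18-33 ALLOC]

Answer: [0-15 FREE][16-17 ALLOC][18-33 ALLOC]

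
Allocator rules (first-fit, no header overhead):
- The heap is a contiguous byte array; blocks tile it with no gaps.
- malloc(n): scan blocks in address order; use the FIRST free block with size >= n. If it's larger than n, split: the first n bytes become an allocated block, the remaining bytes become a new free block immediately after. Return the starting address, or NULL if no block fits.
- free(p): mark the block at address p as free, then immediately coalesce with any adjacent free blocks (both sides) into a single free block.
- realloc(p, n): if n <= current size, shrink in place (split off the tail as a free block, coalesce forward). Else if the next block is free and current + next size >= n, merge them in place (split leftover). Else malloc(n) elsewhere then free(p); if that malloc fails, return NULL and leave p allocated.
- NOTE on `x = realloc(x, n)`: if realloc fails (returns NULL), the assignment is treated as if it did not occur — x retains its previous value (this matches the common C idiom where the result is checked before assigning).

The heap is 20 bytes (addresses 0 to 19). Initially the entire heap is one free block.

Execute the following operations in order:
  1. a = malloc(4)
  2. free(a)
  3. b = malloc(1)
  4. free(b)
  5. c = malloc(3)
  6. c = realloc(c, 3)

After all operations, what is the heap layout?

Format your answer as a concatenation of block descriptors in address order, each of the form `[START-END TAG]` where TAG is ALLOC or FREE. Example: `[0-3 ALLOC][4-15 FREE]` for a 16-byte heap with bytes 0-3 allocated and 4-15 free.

Answer: [0-2 ALLOC][3-19 FREE]

Derivation:
Op 1: a = malloc(4) -> a = 0; heap: [0-3 ALLOC][4-19 FREE]
Op 2: free(a) -> (freed a); heap: [0-19 FREE]
Op 3: b = malloc(1) -> b = 0; heap: [0-0 ALLOC][1-19 FREE]
Op 4: free(b) -> (freed b); heap: [0-19 FREE]
Op 5: c = malloc(3) -> c = 0; heap: [0-2 ALLOC][3-19 FREE]
Op 6: c = realloc(c, 3) -> c = 0; heap: [0-2 ALLOC][3-19 FREE]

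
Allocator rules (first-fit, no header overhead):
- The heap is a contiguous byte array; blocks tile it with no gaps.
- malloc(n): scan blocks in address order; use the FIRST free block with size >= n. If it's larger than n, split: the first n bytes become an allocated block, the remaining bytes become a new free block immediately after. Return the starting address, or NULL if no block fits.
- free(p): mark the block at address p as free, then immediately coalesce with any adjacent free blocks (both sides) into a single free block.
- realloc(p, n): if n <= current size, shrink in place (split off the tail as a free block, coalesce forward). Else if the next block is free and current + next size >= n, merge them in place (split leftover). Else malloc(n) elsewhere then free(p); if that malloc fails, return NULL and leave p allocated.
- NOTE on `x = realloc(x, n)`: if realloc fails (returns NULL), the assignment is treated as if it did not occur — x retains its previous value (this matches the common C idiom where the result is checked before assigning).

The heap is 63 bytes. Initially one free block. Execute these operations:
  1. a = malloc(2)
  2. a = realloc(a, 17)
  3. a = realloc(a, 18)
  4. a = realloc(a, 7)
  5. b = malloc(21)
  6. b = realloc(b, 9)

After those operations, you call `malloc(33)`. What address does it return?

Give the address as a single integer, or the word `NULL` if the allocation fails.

Op 1: a = malloc(2) -> a = 0; heap: [0-1 ALLOC][2-62 FREE]
Op 2: a = realloc(a, 17) -> a = 0; heap: [0-16 ALLOC][17-62 FREE]
Op 3: a = realloc(a, 18) -> a = 0; heap: [0-17 ALLOC][18-62 FREE]
Op 4: a = realloc(a, 7) -> a = 0; heap: [0-6 ALLOC][7-62 FREE]
Op 5: b = malloc(21) -> b = 7; heap: [0-6 ALLOC][7-27 ALLOC][28-62 FREE]
Op 6: b = realloc(b, 9) -> b = 7; heap: [0-6 ALLOC][7-15 ALLOC][16-62 FREE]
malloc(33): first-fit scan over [0-6 ALLOC][7-15 ALLOC][16-62 FREE] -> 16

Answer: 16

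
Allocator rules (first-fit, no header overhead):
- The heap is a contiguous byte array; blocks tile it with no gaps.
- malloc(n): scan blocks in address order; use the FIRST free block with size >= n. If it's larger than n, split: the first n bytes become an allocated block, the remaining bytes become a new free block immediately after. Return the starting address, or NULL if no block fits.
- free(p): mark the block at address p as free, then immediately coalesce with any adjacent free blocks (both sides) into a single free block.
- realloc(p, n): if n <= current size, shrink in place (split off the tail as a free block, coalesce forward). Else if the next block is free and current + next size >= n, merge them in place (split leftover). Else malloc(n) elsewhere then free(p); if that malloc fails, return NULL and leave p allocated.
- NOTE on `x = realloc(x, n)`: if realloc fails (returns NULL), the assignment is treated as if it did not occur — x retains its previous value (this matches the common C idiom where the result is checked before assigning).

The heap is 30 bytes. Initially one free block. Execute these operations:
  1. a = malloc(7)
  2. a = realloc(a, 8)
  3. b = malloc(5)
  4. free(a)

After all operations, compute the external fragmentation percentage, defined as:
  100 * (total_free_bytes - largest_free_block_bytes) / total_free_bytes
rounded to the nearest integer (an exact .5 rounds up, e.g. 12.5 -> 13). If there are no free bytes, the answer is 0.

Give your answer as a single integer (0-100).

Answer: 32

Derivation:
Op 1: a = malloc(7) -> a = 0; heap: [0-6 ALLOC][7-29 FREE]
Op 2: a = realloc(a, 8) -> a = 0; heap: [0-7 ALLOC][8-29 FREE]
Op 3: b = malloc(5) -> b = 8; heap: [0-7 ALLOC][8-12 ALLOC][13-29 FREE]
Op 4: free(a) -> (freed a); heap: [0-7 FREE][8-12 ALLOC][13-29 FREE]
Free blocks: [8 17] total_free=25 largest=17 -> 100*(25-17)/25 = 800/25 = 32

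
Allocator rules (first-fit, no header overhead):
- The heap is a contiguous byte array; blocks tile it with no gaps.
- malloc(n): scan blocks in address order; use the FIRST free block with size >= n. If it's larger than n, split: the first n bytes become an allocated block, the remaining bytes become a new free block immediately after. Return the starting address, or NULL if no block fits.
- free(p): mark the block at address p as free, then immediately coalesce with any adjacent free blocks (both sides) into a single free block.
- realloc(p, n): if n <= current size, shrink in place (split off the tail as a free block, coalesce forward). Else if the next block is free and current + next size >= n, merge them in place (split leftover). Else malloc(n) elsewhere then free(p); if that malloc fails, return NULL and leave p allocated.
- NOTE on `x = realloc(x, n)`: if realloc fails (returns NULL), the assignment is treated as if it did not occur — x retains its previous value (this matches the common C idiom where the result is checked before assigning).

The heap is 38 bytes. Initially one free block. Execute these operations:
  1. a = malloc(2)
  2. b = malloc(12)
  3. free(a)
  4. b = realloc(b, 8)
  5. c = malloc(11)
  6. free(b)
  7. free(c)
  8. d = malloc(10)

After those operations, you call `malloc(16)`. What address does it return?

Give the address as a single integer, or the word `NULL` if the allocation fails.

Answer: 10

Derivation:
Op 1: a = malloc(2) -> a = 0; heap: [0-1 ALLOC][2-37 FREE]
Op 2: b = malloc(12) -> b = 2; heap: [0-1 ALLOC][2-13 ALLOC][14-37 FREE]
Op 3: free(a) -> (freed a); heap: [0-1 FREE][2-13 ALLOC][14-37 FREE]
Op 4: b = realloc(b, 8) -> b = 2; heap: [0-1 FREE][2-9 ALLOC][10-37 FREE]
Op 5: c = malloc(11) -> c = 10; heap: [0-1 FREE][2-9 ALLOC][10-20 ALLOC][21-37 FREE]
Op 6: free(b) -> (freed b); heap: [0-9 FREE][10-20 ALLOC][21-37 FREE]
Op 7: free(c) -> (freed c); heap: [0-37 FREE]
Op 8: d = malloc(10) -> d = 0; heap: [0-9 ALLOC][10-37 FREE]
malloc(16): first-fit scan over [0-9 ALLOC][10-37 FREE] -> 10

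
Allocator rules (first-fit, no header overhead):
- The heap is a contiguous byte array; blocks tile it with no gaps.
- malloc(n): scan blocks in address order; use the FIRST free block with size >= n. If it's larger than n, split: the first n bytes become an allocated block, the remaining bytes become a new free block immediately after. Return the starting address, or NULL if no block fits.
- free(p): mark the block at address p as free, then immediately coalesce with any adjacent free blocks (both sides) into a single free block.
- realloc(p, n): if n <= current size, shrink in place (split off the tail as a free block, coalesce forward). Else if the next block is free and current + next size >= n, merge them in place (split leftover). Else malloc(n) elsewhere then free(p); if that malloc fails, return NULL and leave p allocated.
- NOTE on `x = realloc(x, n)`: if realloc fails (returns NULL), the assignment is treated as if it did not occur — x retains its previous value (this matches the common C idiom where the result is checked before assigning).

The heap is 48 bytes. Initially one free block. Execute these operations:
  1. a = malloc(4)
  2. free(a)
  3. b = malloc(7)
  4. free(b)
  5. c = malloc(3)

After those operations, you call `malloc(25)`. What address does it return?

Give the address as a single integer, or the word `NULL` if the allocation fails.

Answer: 3

Derivation:
Op 1: a = malloc(4) -> a = 0; heap: [0-3 ALLOC][4-47 FREE]
Op 2: free(a) -> (freed a); heap: [0-47 FREE]
Op 3: b = malloc(7) -> b = 0; heap: [0-6 ALLOC][7-47 FREE]
Op 4: free(b) -> (freed b); heap: [0-47 FREE]
Op 5: c = malloc(3) -> c = 0; heap: [0-2 ALLOC][3-47 FREE]
malloc(25): first-fit scan over [0-2 ALLOC][3-47 FREE] -> 3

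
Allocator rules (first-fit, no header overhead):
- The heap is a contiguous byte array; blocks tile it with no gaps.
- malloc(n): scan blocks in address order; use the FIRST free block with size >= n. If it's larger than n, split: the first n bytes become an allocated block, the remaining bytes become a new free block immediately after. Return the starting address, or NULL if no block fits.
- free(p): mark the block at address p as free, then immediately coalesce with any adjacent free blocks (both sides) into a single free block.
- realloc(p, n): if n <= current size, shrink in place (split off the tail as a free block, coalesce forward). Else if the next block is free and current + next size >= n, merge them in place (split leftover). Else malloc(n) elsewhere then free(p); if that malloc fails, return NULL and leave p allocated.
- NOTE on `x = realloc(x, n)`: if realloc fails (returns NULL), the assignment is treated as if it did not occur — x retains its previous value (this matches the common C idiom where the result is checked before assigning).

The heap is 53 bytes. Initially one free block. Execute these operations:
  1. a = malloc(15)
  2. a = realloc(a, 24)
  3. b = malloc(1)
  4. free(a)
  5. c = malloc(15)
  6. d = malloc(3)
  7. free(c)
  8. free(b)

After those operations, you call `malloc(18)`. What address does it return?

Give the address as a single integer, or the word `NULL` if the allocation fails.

Answer: 18

Derivation:
Op 1: a = malloc(15) -> a = 0; heap: [0-14 ALLOC][15-52 FREE]
Op 2: a = realloc(a, 24) -> a = 0; heap: [0-23 ALLOC][24-52 FREE]
Op 3: b = malloc(1) -> b = 24; heap: [0-23 ALLOC][24-24 ALLOC][25-52 FREE]
Op 4: free(a) -> (freed a); heap: [0-23 FREE][24-24 ALLOC][25-52 FREE]
Op 5: c = malloc(15) -> c = 0; heap: [0-14 ALLOC][15-23 FREE][24-24 ALLOC][25-52 FREE]
Op 6: d = malloc(3) -> d = 15; heap: [0-14 ALLOC][15-17 ALLOC][18-23 FREE][24-24 ALLOC][25-52 FREE]
Op 7: free(c) -> (freed c); heap: [0-14 FREE][15-17 ALLOC][18-23 FREE][24-24 ALLOC][25-52 FREE]
Op 8: free(b) -> (freed b); heap: [0-14 FREE][15-17 ALLOC][18-52 FREE]
malloc(18): first-fit scan over [0-14 FREE][15-17 ALLOC][18-52 FREE] -> 18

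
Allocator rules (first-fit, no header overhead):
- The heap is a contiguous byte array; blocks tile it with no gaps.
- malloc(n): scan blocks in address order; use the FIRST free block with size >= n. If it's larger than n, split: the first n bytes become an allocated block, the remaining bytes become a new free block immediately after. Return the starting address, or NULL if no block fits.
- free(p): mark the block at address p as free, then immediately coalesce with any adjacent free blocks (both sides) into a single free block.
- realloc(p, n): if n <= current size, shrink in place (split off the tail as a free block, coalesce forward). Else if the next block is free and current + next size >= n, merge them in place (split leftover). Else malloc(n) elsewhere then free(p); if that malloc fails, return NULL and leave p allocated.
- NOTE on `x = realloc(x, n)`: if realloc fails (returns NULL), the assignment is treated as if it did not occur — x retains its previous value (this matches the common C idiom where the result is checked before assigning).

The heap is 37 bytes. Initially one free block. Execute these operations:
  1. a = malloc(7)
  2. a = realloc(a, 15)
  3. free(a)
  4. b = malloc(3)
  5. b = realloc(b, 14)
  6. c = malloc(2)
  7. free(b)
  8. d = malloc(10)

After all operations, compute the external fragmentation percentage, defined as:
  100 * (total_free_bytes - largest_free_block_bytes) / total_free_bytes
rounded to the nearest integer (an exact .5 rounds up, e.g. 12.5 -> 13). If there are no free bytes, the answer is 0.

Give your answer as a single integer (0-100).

Answer: 16

Derivation:
Op 1: a = malloc(7) -> a = 0; heap: [0-6 ALLOC][7-36 FREE]
Op 2: a = realloc(a, 15) -> a = 0; heap: [0-14 ALLOC][15-36 FREE]
Op 3: free(a) -> (freed a); heap: [0-36 FREE]
Op 4: b = malloc(3) -> b = 0; heap: [0-2 ALLOC][3-36 FREE]
Op 5: b = realloc(b, 14) -> b = 0; heap: [0-13 ALLOC][14-36 FREE]
Op 6: c = malloc(2) -> c = 14; heap: [0-13 ALLOC][14-15 ALLOC][16-36 FREE]
Op 7: free(b) -> (freed b); heap: [0-13 FREE][14-15 ALLOC][16-36 FREE]
Op 8: d = malloc(10) -> d = 0; heap: [0-9 ALLOC][10-13 FREE][14-15 ALLOC][16-36 FREE]
Free blocks: [4 21] total_free=25 largest=21 -> 100*(25-21)/25 = 400/25 = 16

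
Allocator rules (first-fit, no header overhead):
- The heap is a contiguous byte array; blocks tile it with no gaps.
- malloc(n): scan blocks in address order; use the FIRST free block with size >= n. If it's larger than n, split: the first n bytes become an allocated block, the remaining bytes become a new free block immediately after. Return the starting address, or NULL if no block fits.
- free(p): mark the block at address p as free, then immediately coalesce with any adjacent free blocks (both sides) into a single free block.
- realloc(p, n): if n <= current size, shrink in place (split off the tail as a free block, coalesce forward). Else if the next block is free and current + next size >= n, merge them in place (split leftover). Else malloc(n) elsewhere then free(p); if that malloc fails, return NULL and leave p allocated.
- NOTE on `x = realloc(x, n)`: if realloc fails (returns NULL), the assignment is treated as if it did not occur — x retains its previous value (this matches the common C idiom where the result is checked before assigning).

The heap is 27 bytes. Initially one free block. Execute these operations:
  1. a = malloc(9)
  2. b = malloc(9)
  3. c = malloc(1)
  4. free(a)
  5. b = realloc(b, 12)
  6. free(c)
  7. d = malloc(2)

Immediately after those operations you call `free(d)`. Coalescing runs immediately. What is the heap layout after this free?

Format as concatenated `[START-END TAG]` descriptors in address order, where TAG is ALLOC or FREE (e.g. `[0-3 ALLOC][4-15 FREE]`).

Op 1: a = malloc(9) -> a = 0; heap: [0-8 ALLOC][9-26 FREE]
Op 2: b = malloc(9) -> b = 9; heap: [0-8 ALLOC][9-17 ALLOC][18-26 FREE]
Op 3: c = malloc(1) -> c = 18; heap: [0-8 ALLOC][9-17 ALLOC][18-18 ALLOC][19-26 FREE]
Op 4: free(a) -> (freed a); heap: [0-8 FREE][9-17 ALLOC][18-18 ALLOC][19-26 FREE]
Op 5: b = realloc(b, 12) -> NULL (b unchanged); heap: [0-8 FREE][9-17 ALLOC][18-18 ALLOC][19-26 FREE]
Op 6: free(c) -> (freed c); heap: [0-8 FREE][9-17 ALLOC][18-26 FREE]
Op 7: d = malloc(2) -> d = 0; heap: [0-1 ALLOC][2-8 FREE][9-17 ALLOC][18-26 FREE]
free(d): d = 0 -> block [0-1 ALLOC]; mark free, coalesce with adjacent free neighbors -> [0-8 FREE][9-17 ALLOC][18-26 FREE]

Answer: [0-8 FREE][9-17 ALLOC][18-26 FREE]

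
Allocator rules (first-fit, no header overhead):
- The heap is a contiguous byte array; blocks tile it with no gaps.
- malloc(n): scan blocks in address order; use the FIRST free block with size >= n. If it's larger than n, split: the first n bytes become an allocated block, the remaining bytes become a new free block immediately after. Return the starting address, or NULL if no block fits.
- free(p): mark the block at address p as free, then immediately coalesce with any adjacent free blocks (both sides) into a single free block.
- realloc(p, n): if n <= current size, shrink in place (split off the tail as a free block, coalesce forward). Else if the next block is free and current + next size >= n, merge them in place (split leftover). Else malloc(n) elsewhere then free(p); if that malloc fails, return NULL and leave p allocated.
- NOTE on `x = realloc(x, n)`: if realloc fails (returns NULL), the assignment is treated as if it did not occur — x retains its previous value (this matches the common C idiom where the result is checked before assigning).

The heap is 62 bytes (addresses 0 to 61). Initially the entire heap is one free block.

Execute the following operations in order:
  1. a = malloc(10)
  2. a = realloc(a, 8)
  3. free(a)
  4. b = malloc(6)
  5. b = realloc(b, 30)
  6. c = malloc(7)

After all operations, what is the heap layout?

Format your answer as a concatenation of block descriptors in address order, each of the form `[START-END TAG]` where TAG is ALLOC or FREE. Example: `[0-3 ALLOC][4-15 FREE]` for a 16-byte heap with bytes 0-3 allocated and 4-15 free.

Answer: [0-29 ALLOC][30-36 ALLOC][37-61 FREE]

Derivation:
Op 1: a = malloc(10) -> a = 0; heap: [0-9 ALLOC][10-61 FREE]
Op 2: a = realloc(a, 8) -> a = 0; heap: [0-7 ALLOC][8-61 FREE]
Op 3: free(a) -> (freed a); heap: [0-61 FREE]
Op 4: b = malloc(6) -> b = 0; heap: [0-5 ALLOC][6-61 FREE]
Op 5: b = realloc(b, 30) -> b = 0; heap: [0-29 ALLOC][30-61 FREE]
Op 6: c = malloc(7) -> c = 30; heap: [0-29 ALLOC][30-36 ALLOC][37-61 FREE]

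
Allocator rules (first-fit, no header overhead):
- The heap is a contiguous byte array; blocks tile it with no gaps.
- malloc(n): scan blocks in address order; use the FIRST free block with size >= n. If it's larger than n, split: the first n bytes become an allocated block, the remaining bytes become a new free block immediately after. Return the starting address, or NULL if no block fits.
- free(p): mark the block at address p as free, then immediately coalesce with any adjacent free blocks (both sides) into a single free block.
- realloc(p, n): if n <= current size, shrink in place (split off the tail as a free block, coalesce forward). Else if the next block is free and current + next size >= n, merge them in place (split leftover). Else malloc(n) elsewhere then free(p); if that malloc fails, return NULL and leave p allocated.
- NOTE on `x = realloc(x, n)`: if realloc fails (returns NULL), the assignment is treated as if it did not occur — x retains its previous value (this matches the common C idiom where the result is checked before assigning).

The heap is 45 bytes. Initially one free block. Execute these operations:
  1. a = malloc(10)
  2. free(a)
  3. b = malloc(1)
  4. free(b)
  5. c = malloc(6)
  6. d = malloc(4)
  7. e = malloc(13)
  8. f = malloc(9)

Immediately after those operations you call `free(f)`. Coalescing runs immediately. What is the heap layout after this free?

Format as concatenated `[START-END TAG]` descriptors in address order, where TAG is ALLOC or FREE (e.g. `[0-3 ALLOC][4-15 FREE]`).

Answer: [0-5 ALLOC][6-9 ALLOC][10-22 ALLOC][23-44 FREE]

Derivation:
Op 1: a = malloc(10) -> a = 0; heap: [0-9 ALLOC][10-44 FREE]
Op 2: free(a) -> (freed a); heap: [0-44 FREE]
Op 3: b = malloc(1) -> b = 0; heap: [0-0 ALLOC][1-44 FREE]
Op 4: free(b) -> (freed b); heap: [0-44 FREE]
Op 5: c = malloc(6) -> c = 0; heap: [0-5 ALLOC][6-44 FREE]
Op 6: d = malloc(4) -> d = 6; heap: [0-5 ALLOC][6-9 ALLOC][10-44 FREE]
Op 7: e = malloc(13) -> e = 10; heap: [0-5 ALLOC][6-9 ALLOC][10-22 ALLOC][23-44 FREE]
Op 8: f = malloc(9) -> f = 23; heap: [0-5 ALLOC][6-9 ALLOC][10-22 ALLOC][23-31 ALLOC][32-44 FREE]
free(f): f = 23 -> block [23-31 ALLOC]; mark free, coalesce with adjacent free neighbors -> [0-5 ALLOC][6-9 ALLOC][10-22 ALLOC][23-44 FREE]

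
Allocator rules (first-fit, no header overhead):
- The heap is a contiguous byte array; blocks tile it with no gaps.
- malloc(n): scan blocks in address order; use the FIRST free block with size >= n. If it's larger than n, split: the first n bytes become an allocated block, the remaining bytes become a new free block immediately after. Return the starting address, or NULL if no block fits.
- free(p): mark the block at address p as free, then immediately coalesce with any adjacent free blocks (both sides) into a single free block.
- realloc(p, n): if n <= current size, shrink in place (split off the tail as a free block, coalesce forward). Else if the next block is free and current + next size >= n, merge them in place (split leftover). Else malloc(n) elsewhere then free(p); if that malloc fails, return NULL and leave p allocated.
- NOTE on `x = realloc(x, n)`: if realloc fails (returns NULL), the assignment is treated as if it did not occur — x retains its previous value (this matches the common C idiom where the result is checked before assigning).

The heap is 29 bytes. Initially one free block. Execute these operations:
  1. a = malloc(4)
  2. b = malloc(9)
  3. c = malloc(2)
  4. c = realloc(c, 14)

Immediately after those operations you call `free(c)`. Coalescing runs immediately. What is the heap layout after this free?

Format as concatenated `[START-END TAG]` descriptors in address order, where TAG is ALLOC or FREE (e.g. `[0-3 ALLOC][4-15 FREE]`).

Answer: [0-3 ALLOC][4-12 ALLOC][13-28 FREE]

Derivation:
Op 1: a = malloc(4) -> a = 0; heap: [0-3 ALLOC][4-28 FREE]
Op 2: b = malloc(9) -> b = 4; heap: [0-3 ALLOC][4-12 ALLOC][13-28 FREE]
Op 3: c = malloc(2) -> c = 13; heap: [0-3 ALLOC][4-12 ALLOC][13-14 ALLOC][15-28 FREE]
Op 4: c = realloc(c, 14) -> c = 13; heap: [0-3 ALLOC][4-12 ALLOC][13-26 ALLOC][27-28 FREE]
free(c): c = 13 -> block [13-26 ALLOC]; mark free, coalesce with adjacent free neighbors -> [0-3 ALLOC][4-12 ALLOC][13-28 FREE]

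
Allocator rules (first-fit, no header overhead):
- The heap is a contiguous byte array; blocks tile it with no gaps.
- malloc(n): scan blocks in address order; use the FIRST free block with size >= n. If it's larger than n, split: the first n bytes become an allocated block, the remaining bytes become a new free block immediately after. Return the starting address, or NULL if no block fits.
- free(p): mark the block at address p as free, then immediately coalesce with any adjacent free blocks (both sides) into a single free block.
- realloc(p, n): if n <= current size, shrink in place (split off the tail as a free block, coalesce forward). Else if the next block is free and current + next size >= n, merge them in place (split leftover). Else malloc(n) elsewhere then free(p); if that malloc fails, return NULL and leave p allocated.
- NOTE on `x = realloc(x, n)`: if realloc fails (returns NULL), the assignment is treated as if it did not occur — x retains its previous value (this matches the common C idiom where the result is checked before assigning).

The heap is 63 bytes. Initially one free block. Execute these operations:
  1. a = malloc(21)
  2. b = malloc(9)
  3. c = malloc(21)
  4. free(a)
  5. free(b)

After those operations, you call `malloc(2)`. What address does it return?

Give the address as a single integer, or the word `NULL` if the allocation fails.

Op 1: a = malloc(21) -> a = 0; heap: [0-20 ALLOC][21-62 FREE]
Op 2: b = malloc(9) -> b = 21; heap: [0-20 ALLOC][21-29 ALLOC][30-62 FREE]
Op 3: c = malloc(21) -> c = 30; heap: [0-20 ALLOC][21-29 ALLOC][30-50 ALLOC][51-62 FREE]
Op 4: free(a) -> (freed a); heap: [0-20 FREE][21-29 ALLOC][30-50 ALLOC][51-62 FREE]
Op 5: free(b) -> (freed b); heap: [0-29 FREE][30-50 ALLOC][51-62 FREE]
malloc(2): first-fit scan over [0-29 FREE][30-50 ALLOC][51-62 FREE] -> 0

Answer: 0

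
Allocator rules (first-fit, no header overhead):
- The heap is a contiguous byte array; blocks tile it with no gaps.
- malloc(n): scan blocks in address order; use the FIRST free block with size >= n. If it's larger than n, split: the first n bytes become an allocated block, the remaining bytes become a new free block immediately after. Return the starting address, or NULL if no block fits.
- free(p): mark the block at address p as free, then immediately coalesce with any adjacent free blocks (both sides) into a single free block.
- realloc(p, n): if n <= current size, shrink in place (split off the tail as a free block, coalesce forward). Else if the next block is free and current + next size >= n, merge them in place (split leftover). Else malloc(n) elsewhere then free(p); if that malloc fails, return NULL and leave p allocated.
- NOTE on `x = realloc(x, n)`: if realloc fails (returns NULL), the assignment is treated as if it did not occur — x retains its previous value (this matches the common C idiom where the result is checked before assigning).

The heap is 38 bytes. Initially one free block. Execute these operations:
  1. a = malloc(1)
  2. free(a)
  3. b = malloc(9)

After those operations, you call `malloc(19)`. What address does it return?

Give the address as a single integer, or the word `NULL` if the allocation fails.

Op 1: a = malloc(1) -> a = 0; heap: [0-0 ALLOC][1-37 FREE]
Op 2: free(a) -> (freed a); heap: [0-37 FREE]
Op 3: b = malloc(9) -> b = 0; heap: [0-8 ALLOC][9-37 FREE]
malloc(19): first-fit scan over [0-8 ALLOC][9-37 FREE] -> 9

Answer: 9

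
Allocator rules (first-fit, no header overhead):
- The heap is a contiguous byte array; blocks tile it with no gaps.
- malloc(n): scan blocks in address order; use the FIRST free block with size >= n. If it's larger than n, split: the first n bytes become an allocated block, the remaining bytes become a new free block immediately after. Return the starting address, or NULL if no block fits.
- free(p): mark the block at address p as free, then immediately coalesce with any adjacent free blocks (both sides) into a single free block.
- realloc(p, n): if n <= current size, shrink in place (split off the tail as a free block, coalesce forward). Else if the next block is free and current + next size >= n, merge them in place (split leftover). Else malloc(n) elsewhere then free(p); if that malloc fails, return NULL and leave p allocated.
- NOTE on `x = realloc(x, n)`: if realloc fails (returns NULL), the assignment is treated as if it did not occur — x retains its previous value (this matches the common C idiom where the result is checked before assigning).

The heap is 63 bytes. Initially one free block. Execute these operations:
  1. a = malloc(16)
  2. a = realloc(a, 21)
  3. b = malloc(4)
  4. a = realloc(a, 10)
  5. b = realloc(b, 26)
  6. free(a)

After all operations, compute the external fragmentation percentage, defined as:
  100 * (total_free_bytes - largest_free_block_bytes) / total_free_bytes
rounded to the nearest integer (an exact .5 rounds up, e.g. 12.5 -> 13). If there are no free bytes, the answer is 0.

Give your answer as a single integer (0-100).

Op 1: a = malloc(16) -> a = 0; heap: [0-15 ALLOC][16-62 FREE]
Op 2: a = realloc(a, 21) -> a = 0; heap: [0-20 ALLOC][21-62 FREE]
Op 3: b = malloc(4) -> b = 21; heap: [0-20 ALLOC][21-24 ALLOC][25-62 FREE]
Op 4: a = realloc(a, 10) -> a = 0; heap: [0-9 ALLOC][10-20 FREE][21-24 ALLOC][25-62 FREE]
Op 5: b = realloc(b, 26) -> b = 21; heap: [0-9 ALLOC][10-20 FREE][21-46 ALLOC][47-62 FREE]
Op 6: free(a) -> (freed a); heap: [0-20 FREE][21-46 ALLOC][47-62 FREE]
Free blocks: [21 16] total_free=37 largest=21 -> 100*(37-21)/37 = 1600/37 ≈ 43.243 -> rounds to 43

Answer: 43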